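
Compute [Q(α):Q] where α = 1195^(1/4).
[Q(α):Q] = 4

α is a root of x^4 - 1195. By Eisenstein's criterion at the prime p = 5 (which divides the constant term 1195 but p^2 = 25 does not, since 1195 is squarefree), x^4 - 1195 is irreducible over Q. Hence [Q(α):Q] = 4.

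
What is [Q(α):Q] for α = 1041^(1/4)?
[Q(α):Q] = 4

α is a root of x^4 - 1041. By Eisenstein's criterion at the prime p = 3 (which divides the constant term 1041 but p^2 = 9 does not, since 1041 is squarefree), x^4 - 1041 is irreducible over Q. Hence [Q(α):Q] = 4.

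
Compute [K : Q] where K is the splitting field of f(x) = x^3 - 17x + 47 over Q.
[K : Q] = 6

By the rational root test, any rational root of the monic integer polynomial f(x) = x^3 - 17x + 47 must be an integer dividing the constant term 47, i.e. one of ±{1, 47}. Evaluating: f(1) = 31, f(-1) = 63, f(47) = 103071, f(-47) = -102977; none is 0, so f has no rational root and is therefore irreducible over Q (a cubic with no linear factor over a field is irreducible). For an irreducible cubic, the Galois group is A_3 or S_3 according as the discriminant disc(f) = -4a^3 - 27b^2 = -4·(-17)^3 - 27·(47)^2 = -39991 is or is not a square in Q. Here disc(f) = -39991 is not a perfect square in Q, so the Galois group of f over Q is not contained in A_3 and must be all of S_3. The splitting field has degree |S_3| = 6 over Q, so [K : Q] = 6.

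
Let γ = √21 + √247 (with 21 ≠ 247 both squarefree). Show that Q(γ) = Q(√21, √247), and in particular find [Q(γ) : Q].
[Q(γ) : Q] = 4 (equivalently, Q(γ) = Q(√21, √247))

Obviously Q(γ) ⊆ Q(√21, √247), and [Q(√21, √247):Q] = 4 (since 21, 247 are distinct squarefree integers > 1 with 5187 not a perfect square). To show equality we compute the minimal polynomial of γ. From γ = √21 + √247: γ^2 = 21 + 2√(5187) + 247 = 268 + 2√(5187), so γ^2 - 268 = 2√(5187); squaring, (γ^2 - 268)^2 = 4·5187, i.e. γ^4 - 536γ^2 + 71824 - 20748 = 0, i.e. γ^4 - 536γ^2 + 51076 = 0. So γ is a root of x^4 - 536x^2 + 51076. This polynomial is irreducible over Q: it has no rational root (each ±√21 ± √247 is irrational), and any factorization into two quadratics over Q would force √(5187) ∈ Q (pairing opposite roots) or √21, √247 ∈ Q (other pairings), all impossible. Hence [Q(γ):Q] = 4 = [Q(√21, √247):Q], so Q(γ) = Q(√21, √247).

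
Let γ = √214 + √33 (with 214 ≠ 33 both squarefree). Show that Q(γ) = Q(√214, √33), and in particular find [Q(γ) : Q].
[Q(γ) : Q] = 4 (equivalently, Q(γ) = Q(√214, √33))

Obviously Q(γ) ⊆ Q(√214, √33), and [Q(√214, √33):Q] = 4 (since 214, 33 are distinct squarefree integers > 1 with 7062 not a perfect square). To show equality we compute the minimal polynomial of γ. From γ = √214 + √33: γ^2 = 214 + 2√(7062) + 33 = 247 + 2√(7062), so γ^2 - 247 = 2√(7062); squaring, (γ^2 - 247)^2 = 4·7062, i.e. γ^4 - 494γ^2 + 61009 - 28248 = 0, i.e. γ^4 - 494γ^2 + 32761 = 0. So γ is a root of x^4 - 494x^2 + 32761. This polynomial is irreducible over Q: it has no rational root (each ±√214 ± √33 is irrational), and any factorization into two quadratics over Q would force √(7062) ∈ Q (pairing opposite roots) or √214, √33 ∈ Q (other pairings), all impossible. Hence [Q(γ):Q] = 4 = [Q(√214, √33):Q], so Q(γ) = Q(√214, √33).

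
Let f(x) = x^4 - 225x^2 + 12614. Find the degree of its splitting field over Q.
[K : Q] = 4

Solving the quadratic in x^2: x^2 = (225 ± √(225^2 - 4·12614))/2 = (225 ± √169)/2 = (225 ± 13)/2, giving x^2 = 106 or x^2 = 119. So f(x) = (x^2 - 106)(x^2 - 119) and the roots of f are ±√106, ±√119. Hence the splitting field is K = Q(√106, √119). Since 106 and 119 are distinct squarefree integers > 1, their product 12614 is not a perfect square, so √119 ∉ Q(√106). By the tower law [K:Q] = [Q(√106,√119):Q(√106)] · [Q(√106):Q] = 2 · 2 = 4.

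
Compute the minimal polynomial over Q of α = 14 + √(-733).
m_α(x) = x^2 - 28x + 929

From α - 14 = √(-733), squaring gives (α - 14)^2 = -733, i.e. α^2 - 28α + 196 = -733, so α^2 - 28α + 929 = 0. The discriminant of x^2 - 28x + 929 is (-28)^2 - 4·(929) = 784 - 3716 = -2932, and 4·(-733) is not a perfect square in Q since -733 is squarefree and ≠ 1. Hence x^2 - 28x + 929 is irreducible over Q and is the minimal polynomial of α.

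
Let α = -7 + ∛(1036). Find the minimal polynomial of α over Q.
m_α(x) = x^3 + 21x^2 + 147x - 693

Set β = α + 7 = ∛(1036), so β^3 = 1036. Then (α + 7)^3 - 1036 = 0, i.e. α is a root of g(x) = (x + 7)^3 - 1036 = x^3 + 21x^2 + 147x - 693. Since g(x) = h(x + 7) where h(x) = x^3 - 1036, and h is irreducible over Q (because 1036 is not a perfect cube, so h has no rational root, and a monic cubic with no rational root is irreducible), g is also irreducible (irreducibility is preserved under the substitution x → x + 7). Hence m_α(x) = x^3 + 21x^2 + 147x - 693.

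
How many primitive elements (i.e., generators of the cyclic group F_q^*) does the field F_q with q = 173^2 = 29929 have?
There are φ(29928) = 9408 primitive elements

F_q^* is cyclic of order q - 1 = 29928. A cyclic group of order m has exactly φ(m) generators. Here m = 29928 = 2^3 · 3 · 29 · 43, so the number of primitive elements is φ(29928) = 9408.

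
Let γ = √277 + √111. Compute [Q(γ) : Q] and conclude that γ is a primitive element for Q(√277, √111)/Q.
[Q(γ) : Q] = 4 (equivalently, Q(γ) = Q(√277, √111))

Obviously Q(γ) ⊆ Q(√277, √111), and [Q(√277, √111):Q] = 4 (since 277, 111 are distinct squarefree integers > 1 with 30747 not a perfect square). To show equality we compute the minimal polynomial of γ. From γ = √277 + √111: γ^2 = 277 + 2√(30747) + 111 = 388 + 2√(30747), so γ^2 - 388 = 2√(30747); squaring, (γ^2 - 388)^2 = 4·30747, i.e. γ^4 - 776γ^2 + 150544 - 122988 = 0, i.e. γ^4 - 776γ^2 + 27556 = 0. So γ is a root of x^4 - 776x^2 + 27556. This polynomial is irreducible over Q: it has no rational root (each ±√277 ± √111 is irrational), and any factorization into two quadratics over Q would force √(30747) ∈ Q (pairing opposite roots) or √277, √111 ∈ Q (other pairings), all impossible. Hence [Q(γ):Q] = 4 = [Q(√277, √111):Q], so Q(γ) = Q(√277, √111).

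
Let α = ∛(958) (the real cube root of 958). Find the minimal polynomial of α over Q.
m_α(x) = x^3 - 958

α satisfies α^3 = 958, so x^3 - 958 annihilates α. By the rational root test, a rational root p/q (in lowest terms) of x^3 - 958 would satisfy p^3 = 958 q^3, forcing q = 1 and p^3 = 958; but 958 is not a perfect cube, contradiction. A monic cubic over Q with no rational root is irreducible (any nontrivial factorization would include a linear factor). Hence x^3 - 958 is the minimal polynomial of α, and in particular [Q(α):Q] = 3.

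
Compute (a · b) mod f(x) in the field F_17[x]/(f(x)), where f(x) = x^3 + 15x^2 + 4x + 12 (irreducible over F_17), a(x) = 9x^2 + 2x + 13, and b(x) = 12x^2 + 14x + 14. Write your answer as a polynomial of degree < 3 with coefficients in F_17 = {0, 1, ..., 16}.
a · b ≡ 15x^2 + 6 (mod f(x))

Multiply in F_17[x]: a(x)·b(x) = (9x^2 + 2x + 13)·(12x^2 + 14x + 14) = 6x^4 + 14x^3 + 4x^2 + 6x + 12. This has degree ≥ 3, so divide by f(x) over F_17: 6x^4 + 14x^3 + 4x^2 + 6x + 12 = (6x + 9)·(x^3 + 15x^2 + 4x + 12) + (15x^2 + 6). Hence a·b ≡ 15x^2 + 6 (mod f). (F_17[x]/(f) is a field with 17^3 = 4913 elements since f is irreducible of degree 3.)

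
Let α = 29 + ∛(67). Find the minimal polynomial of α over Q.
m_α(x) = x^3 - 87x^2 + 2523x - 24456

Set β = α - 29 = ∛(67), so β^3 = 67. Then (α - 29)^3 - 67 = 0, i.e. α is a root of g(x) = (x - 29)^3 - 67 = x^3 - 87x^2 + 2523x - 24456. Since g(x) = h(x - 29) where h(x) = x^3 - 67, and h is irreducible over Q (because 67 is not a perfect cube, so h has no rational root, and a monic cubic with no rational root is irreducible), g is also irreducible (irreducibility is preserved under the substitution x → x - 29). Hence m_α(x) = x^3 - 87x^2 + 2523x - 24456.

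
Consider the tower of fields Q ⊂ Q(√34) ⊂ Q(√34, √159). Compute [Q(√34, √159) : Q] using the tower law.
[Q(√34, √159) : Q] = 4

[Q(√34):Q] = 2 (min poly x^2 - 34, irreducible since 34 is squarefree > 1). For the top step, suppose √159 ∈ Q(√34), say √159 = c + d√34 with c, d ∈ Q. Squaring: 159 = c^2 + 34d^2 + 2cd√34. Since √34 ∉ Q this forces 2cd = 0. If d = 0 then √159 = c ∈ Q, contradicting 159 squarefree > 1. If c = 0 then 159 = 34d^2, so 34·159 = (34d)^2 is a perfect square in Q — but 34·159 = 5406 is not a perfect square (since 34 and 159 are distinct squarefree integers). Contradiction. Hence √159 ∉ Q(√34), so x^2 - 159 stays irreducible over Q(√34) and [Q(√34, √159) : Q(√34)] = 2. By the tower law, [Q(√34, √159) : Q] = 2 · 2 = 4.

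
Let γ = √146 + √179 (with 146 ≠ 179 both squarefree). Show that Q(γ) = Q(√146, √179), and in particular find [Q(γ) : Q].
[Q(γ) : Q] = 4 (equivalently, Q(γ) = Q(√146, √179))

Obviously Q(γ) ⊆ Q(√146, √179), and [Q(√146, √179):Q] = 4 (since 146, 179 are distinct squarefree integers > 1 with 26134 not a perfect square). To show equality we compute the minimal polynomial of γ. From γ = √146 + √179: γ^2 = 146 + 2√(26134) + 179 = 325 + 2√(26134), so γ^2 - 325 = 2√(26134); squaring, (γ^2 - 325)^2 = 4·26134, i.e. γ^4 - 650γ^2 + 105625 - 104536 = 0, i.e. γ^4 - 650γ^2 + 1089 = 0. So γ is a root of x^4 - 650x^2 + 1089. This polynomial is irreducible over Q: it has no rational root (each ±√146 ± √179 is irrational), and any factorization into two quadratics over Q would force √(26134) ∈ Q (pairing opposite roots) or √146, √179 ∈ Q (other pairings), all impossible. Hence [Q(γ):Q] = 4 = [Q(√146, √179):Q], so Q(γ) = Q(√146, √179).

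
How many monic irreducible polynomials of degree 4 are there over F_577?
There are 27710346528 monic irreducible polynomials of degree 4 over F_577

Each element of F_{577^4} that lies in no proper subfield is a root of exactly one monic irreducible of degree 4 over F_577, and each such polynomial has 4 distinct roots in F_{577^4}. By Möbius inversion the count is N_577(4) = (1/4) Σ_{d|4} μ(4/d) · 577^d = (1/4)(μ(4)·577^1 + μ(2)·577^2 + μ(1)·577^4) = 110841386112/4 = 27710346528.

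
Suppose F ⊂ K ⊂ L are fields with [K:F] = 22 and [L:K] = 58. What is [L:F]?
[L:F] = 1276

The tower law says that for any tower of field extensions F ⊂ K ⊂ L with finite degrees, [L:F] = [L:K] · [K:F]. Here this gives [L:F] = 58 · 22 = 1276.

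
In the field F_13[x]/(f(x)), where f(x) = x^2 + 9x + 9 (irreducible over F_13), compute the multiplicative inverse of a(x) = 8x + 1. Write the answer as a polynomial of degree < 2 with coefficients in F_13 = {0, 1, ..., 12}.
a(x)^(-1) ≡ 4x + 3 (mod f(x))

Since f is irreducible over F_13, F_13[x]/(f) is a field and a(x) ≠ 0 has an inverse. Apply the extended Euclidean algorithm to f(x) and a(x) in F_13[x]: f(x) = (5x + 7)·a(x) + (2). The last nonzero remainder is the constant 2 = gcd(f, a) in F_13. Back-substituting through the division chain expresses 2 = s(x)·a(x) + t(x)·f(x) with s(x) ≡ 8x + 6 (mod f), so (8x + 6)·a(x) ≡ 2 (mod f). Multiplying by 2^(-1) ≡ 7 in F_13 gives a(x)^(-1) ≡ 7·(8x + 6) ≡ 4x + 3 (mod f). Check: (8x + 1)·(4x + 3) = 6x^2 + 2x + 3 ≡ 1 (mod x^2 + 9x + 9).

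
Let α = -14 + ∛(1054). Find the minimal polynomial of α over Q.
m_α(x) = x^3 + 42x^2 + 588x + 1690

Set β = α + 14 = ∛(1054), so β^3 = 1054. Then (α + 14)^3 - 1054 = 0, i.e. α is a root of g(x) = (x + 14)^3 - 1054 = x^3 + 42x^2 + 588x + 1690. Since g(x) = h(x + 14) where h(x) = x^3 - 1054, and h is irreducible over Q (because 1054 is not a perfect cube, so h has no rational root, and a monic cubic with no rational root is irreducible), g is also irreducible (irreducibility is preserved under the substitution x → x + 14). Hence m_α(x) = x^3 + 42x^2 + 588x + 1690.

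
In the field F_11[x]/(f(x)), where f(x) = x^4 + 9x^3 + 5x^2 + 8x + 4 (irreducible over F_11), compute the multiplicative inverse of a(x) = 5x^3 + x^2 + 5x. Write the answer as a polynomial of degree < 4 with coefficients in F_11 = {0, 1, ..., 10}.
a(x)^(-1) ≡ 3x^3 + 9x^2 + 7x + 7 (mod f(x))

Since f is irreducible over F_11, F_11[x]/(f) is a field and a(x) ≠ 0 has an inverse. Apply the extended Euclidean algorithm to f(x) and a(x) in F_11[x]: f(x) = (9x)·a(x) + (4x^2 + 8x + 4);  a(x) = (4x + 6)·(4x^2 + 8x + 4) + (7x + 9);  (4x^2 + 8x + 4) = (10x + 4)·(7x + 9) + (1). The last nonzero remainder is the constant 1 = gcd(f, a) in F_11. Back-substituting through the division chain expresses 1 = s(x)·a(x) + t(x)·f(x) with s(x) ≡ 3x^3 + 9x^2 + 7x + 7 (mod f), so a(x)^(-1) ≡ s(x) = 3x^3 + 9x^2 + 7x + 7 (mod f). Check: (5x^3 + x^2 + 5x)·(3x^3 + 9x^2 + 7x + 7) = 4x^6 + 4x^5 + 4x^4 + 10x^3 + 9x^2 + 2x ≡ 1 (mod x^4 + 9x^3 + 5x^2 + 8x + 4).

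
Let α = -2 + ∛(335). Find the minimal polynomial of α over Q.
m_α(x) = x^3 + 6x^2 + 12x - 327

Set β = α + 2 = ∛(335), so β^3 = 335. Then (α + 2)^3 - 335 = 0, i.e. α is a root of g(x) = (x + 2)^3 - 335 = x^3 + 6x^2 + 12x - 327. Since g(x) = h(x + 2) where h(x) = x^3 - 335, and h is irreducible over Q (because 335 is not a perfect cube, so h has no rational root, and a monic cubic with no rational root is irreducible), g is also irreducible (irreducibility is preserved under the substitution x → x + 2). Hence m_α(x) = x^3 + 6x^2 + 12x - 327.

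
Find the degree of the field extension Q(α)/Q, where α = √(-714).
[Q(α):Q] = 2

[Q(α):Q] equals the degree of the minimal polynomial of α. Here α^2 = -714 and x^2 + 714 is irreducible (d = -714 is squarefree, ≠ 1, hence not a square), so deg(m_α) = 2. Thus [Q(α):Q] = 2.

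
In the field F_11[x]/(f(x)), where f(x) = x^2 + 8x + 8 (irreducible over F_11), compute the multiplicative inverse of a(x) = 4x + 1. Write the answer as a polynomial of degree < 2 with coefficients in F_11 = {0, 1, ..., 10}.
a(x)^(-1) ≡ 2x + 10 (mod f(x))

Since f is irreducible over F_11, F_11[x]/(f) is a field and a(x) ≠ 0 has an inverse. Apply the extended Euclidean algorithm to f(x) and a(x) in F_11[x]: f(x) = (3x + 4)·a(x) + (4). The last nonzero remainder is the constant 4 = gcd(f, a) in F_11. Back-substituting through the division chain expresses 4 = s(x)·a(x) + t(x)·f(x) with s(x) ≡ 8x + 7 (mod f), so (8x + 7)·a(x) ≡ 4 (mod f). Multiplying by 4^(-1) ≡ 3 in F_11 gives a(x)^(-1) ≡ 3·(8x + 7) ≡ 2x + 10 (mod f). Check: (4x + 1)·(2x + 10) = 8x^2 + 9x + 10 ≡ 1 (mod x^2 + 8x + 8).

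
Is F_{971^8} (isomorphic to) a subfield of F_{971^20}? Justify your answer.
No: F_{971^8} is not a subfield of F_{971^20}

F_{p^m} embeds in F_{p^n} iff m | n. Here 8 ∤ 20 (since 20 = 2·8 + 4 with remainder 4 ≠ 0), so F_{971^8} is not a subfield of F_{971^20}. Equivalently: if it were, the tower law would give 8 = [F_{971^8}:F_971] dividing [F_{971^20}:F_971] = 20, contradiction.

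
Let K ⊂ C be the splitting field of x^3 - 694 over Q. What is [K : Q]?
[K : Q] = 6

The roots of x^3 - 694 are ∛694, ω∛694, ω^2∛694 where ω = e^(2πi/3) is a primitive cube root of unity, so K = Q(∛694, ω). Now [Q(∛694):Q] = 3 (since 694 is not a perfect cube, x^3 - 694 is irreducible) and [Q(ω):Q] = 2. Both 2 and 3 divide [K:Q], and [K:Q] ≤ 3·2 = 6, so [K:Q] = 6. (Equivalently: Q(∛694) ⊂ R but ω ∉ R, so [K : Q(∛694)] = 2.)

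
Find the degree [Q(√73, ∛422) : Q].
[Q(√73, ∛422) : Q] = 6

Let L = Q(√73, ∛422). Since Q(√73) ⊂ L and [Q(√73):Q] = 2, the tower law gives 2 | [L:Q]. Likewise Q(∛422) ⊂ L with [Q(∛422):Q] = 3 (because 422 is not a perfect cube), so 3 | [L:Q]. As gcd(2,3) = 1, [L:Q] is divisible by 6. Conversely L is generated over Q by √73 and ∛422, so [L:Q] ≤ 2·3 = 6. Therefore [Q(√73, ∛422) : Q] = 6.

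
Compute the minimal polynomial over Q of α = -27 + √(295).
m_α(x) = x^2 + 54x + 434

From α + 27 = √(295), squaring gives (α + 27)^2 = 295, i.e. α^2 + 54α + 729 = 295, so α^2 + 54α + 434 = 0. The discriminant of x^2 + 54x + 434 is (54)^2 - 4·(434) = 2916 - 1736 = 1180, and 4·(295) is not a perfect square in Q since 295 is squarefree and ≠ 1. Hence x^2 + 54x + 434 is irreducible over Q and is the minimal polynomial of α.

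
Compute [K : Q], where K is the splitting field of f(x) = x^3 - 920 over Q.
[K : Q] = 6

The roots of x^3 - 920 are ∛920, ω∛920, ω^2∛920 where ω = e^(2πi/3) is a primitive cube root of unity, so K = Q(∛920, ω). Now [Q(∛920):Q] = 3 (since 920 is not a perfect cube, x^3 - 920 is irreducible) and [Q(ω):Q] = 2. Both 2 and 3 divide [K:Q], and [K:Q] ≤ 3·2 = 6, so [K:Q] = 6. (Equivalently: Q(∛920) ⊂ R but ω ∉ R, so [K : Q(∛920)] = 2.)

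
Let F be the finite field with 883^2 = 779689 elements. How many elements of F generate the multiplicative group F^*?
There are φ(779688) = 193536 primitive elements

F_q^* is cyclic of order q - 1 = 779688. A cyclic group of order m has exactly φ(m) generators. Here m = 779688 = 2^3 · 3^2 · 7^2 · 13 · 17, so the number of primitive elements is φ(779688) = 193536.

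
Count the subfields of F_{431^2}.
F_{431^2} has 2 subfields

The subfields of F_{p^n} are exactly the fields F_{p^d} for d | n (each is the fixed field of the unique index-d subgroup of Gal(F_{p^n}/F_p) ≅ Z/nZ). The divisors of n = 2 are {1, 2}, giving 2 subfields: F_{431^1}, F_{431^2}.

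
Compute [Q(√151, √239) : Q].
[Q(√151, √239) : Q] = 4

[Q(√151):Q] = 2 (min poly x^2 - 151, irreducible since 151 is squarefree > 1). For the top step, suppose √239 ∈ Q(√151), say √239 = c + d√151 with c, d ∈ Q. Squaring: 239 = c^2 + 151d^2 + 2cd√151. Since √151 ∉ Q this forces 2cd = 0. If d = 0 then √239 = c ∈ Q, contradicting 239 squarefree > 1. If c = 0 then 239 = 151d^2, so 151·239 = (151d)^2 is a perfect square in Q — but 151·239 = 36089 is not a perfect square (since 151 and 239 are distinct squarefree integers). Contradiction. Hence √239 ∉ Q(√151), so x^2 - 239 stays irreducible over Q(√151) and [Q(√151, √239) : Q(√151)] = 2. By the tower law, [Q(√151, √239) : Q] = 2 · 2 = 4.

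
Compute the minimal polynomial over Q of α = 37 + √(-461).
m_α(x) = x^2 - 74x + 1830

From α - 37 = √(-461), squaring gives (α - 37)^2 = -461, i.e. α^2 - 74α + 1369 = -461, so α^2 - 74α + 1830 = 0. The discriminant of x^2 - 74x + 1830 is (-74)^2 - 4·(1830) = 5476 - 7320 = -1844, and 4·(-461) is not a perfect square in Q since -461 is squarefree and ≠ 1. Hence x^2 - 74x + 1830 is irreducible over Q and is the minimal polynomial of α.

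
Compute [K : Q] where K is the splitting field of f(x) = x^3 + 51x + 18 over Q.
[K : Q] = 6

By the rational root test, any rational root of the monic integer polynomial f(x) = x^3 + 51x + 18 must be an integer dividing the constant term 18, i.e. one of ±{1, 2, 3, 6, 9, 18}. Evaluating: f(1) = 70, f(-1) = -34, f(2) = 128, f(-2) = -92, f(3) = 198, f(-3) = -162, f(6) = 540, f(-6) = -504, f(9) = 1206, f(-9) = -1170, f(18) = 6768, f(-18) = -6732; none is 0, so f has no rational root and is therefore irreducible over Q (a cubic with no linear factor over a field is irreducible). For an irreducible cubic, the Galois group is A_3 or S_3 according as the discriminant disc(f) = -4a^3 - 27b^2 = -4·(51)^3 - 27·(18)^2 = -539352 is or is not a square in Q. Here disc(f) = -539352 is not a perfect square in Q, so the Galois group of f over Q is not contained in A_3 and must be all of S_3. The splitting field has degree |S_3| = 6 over Q, so [K : Q] = 6.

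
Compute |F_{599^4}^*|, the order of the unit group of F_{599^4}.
|F_{599^4}^*| = 128738157600

F_{599^4} has 599^4 = 128738157601 elements; its multiplicative group consists of all nonzero elements, so |F_{599^4}^*| = 128738157601 - 1 = 128738157600. (It is cyclic since any finite subgroup of the multiplicative group of a field is cyclic.)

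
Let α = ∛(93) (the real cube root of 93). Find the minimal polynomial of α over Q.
m_α(x) = x^3 - 93

α satisfies α^3 = 93, so x^3 - 93 annihilates α. By the rational root test, a rational root p/q (in lowest terms) of x^3 - 93 would satisfy p^3 = 93 q^3, forcing q = 1 and p^3 = 93; but 93 is not a perfect cube, contradiction. A monic cubic over Q with no rational root is irreducible (any nontrivial factorization would include a linear factor). Hence x^3 - 93 is the minimal polynomial of α, and in particular [Q(α):Q] = 3.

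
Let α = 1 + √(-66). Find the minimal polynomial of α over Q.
m_α(x) = x^2 - 2x + 67

From α - 1 = √(-66), squaring gives (α - 1)^2 = -66, i.e. α^2 - 2α + 1 = -66, so α^2 - 2α + 67 = 0. The discriminant of x^2 - 2x + 67 is (-2)^2 - 4·(67) = 4 - 268 = -264, and 4·(-66) is not a perfect square in Q since -66 is squarefree and ≠ 1. Hence x^2 - 2x + 67 is irreducible over Q and is the minimal polynomial of α.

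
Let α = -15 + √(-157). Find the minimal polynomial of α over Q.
m_α(x) = x^2 + 30x + 382

From α + 15 = √(-157), squaring gives (α + 15)^2 = -157, i.e. α^2 + 30α + 225 = -157, so α^2 + 30α + 382 = 0. The discriminant of x^2 + 30x + 382 is (30)^2 - 4·(382) = 900 - 1528 = -628, and 4·(-157) is not a perfect square in Q since -157 is squarefree and ≠ 1. Hence x^2 + 30x + 382 is irreducible over Q and is the minimal polynomial of α.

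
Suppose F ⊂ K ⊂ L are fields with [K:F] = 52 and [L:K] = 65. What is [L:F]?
[L:F] = 3380

The tower law says that for any tower of field extensions F ⊂ K ⊂ L with finite degrees, [L:F] = [L:K] · [K:F]. Here this gives [L:F] = 65 · 52 = 3380.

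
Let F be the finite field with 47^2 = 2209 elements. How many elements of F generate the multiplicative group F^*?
There are φ(2208) = 704 primitive elements

F_q^* is cyclic of order q - 1 = 2208. A cyclic group of order m has exactly φ(m) generators. Here m = 2208 = 2^5 · 3 · 23, so the number of primitive elements is φ(2208) = 704.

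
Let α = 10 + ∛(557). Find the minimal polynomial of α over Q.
m_α(x) = x^3 - 30x^2 + 300x - 1557

Set β = α - 10 = ∛(557), so β^3 = 557. Then (α - 10)^3 - 557 = 0, i.e. α is a root of g(x) = (x - 10)^3 - 557 = x^3 - 30x^2 + 300x - 1557. Since g(x) = h(x - 10) where h(x) = x^3 - 557, and h is irreducible over Q (because 557 is not a perfect cube, so h has no rational root, and a monic cubic with no rational root is irreducible), g is also irreducible (irreducibility is preserved under the substitution x → x - 10). Hence m_α(x) = x^3 - 30x^2 + 300x - 1557.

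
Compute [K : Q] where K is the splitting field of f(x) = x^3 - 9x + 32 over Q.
[K : Q] = 6

By the rational root test, any rational root of the monic integer polynomial f(x) = x^3 - 9x + 32 must be an integer dividing the constant term 32, i.e. one of ±{1, 2, 4, 8, 16, 32}. Evaluating: f(1) = 24, f(-1) = 40, f(2) = 22, f(-2) = 42, f(4) = 60, f(-4) = 4, f(8) = 472, f(-8) = -408, f(16) = 3984, f(-16) = -3920, f(32) = 32512, f(-32) = -32448; none is 0, so f has no rational root and is therefore irreducible over Q (a cubic with no linear factor over a field is irreducible). For an irreducible cubic, the Galois group is A_3 or S_3 according as the discriminant disc(f) = -4a^3 - 27b^2 = -4·(-9)^3 - 27·(32)^2 = -24732 is or is not a square in Q. Here disc(f) = -24732 is not a perfect square in Q, so the Galois group of f over Q is not contained in A_3 and must be all of S_3. The splitting field has degree |S_3| = 6 over Q, so [K : Q] = 6.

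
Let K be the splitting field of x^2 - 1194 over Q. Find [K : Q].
[K : Q] = 2

f(x) = x^2 - 1194 factors as (x - √1194)(x + √1194). The splitting field is K = Q(√1194). Since 1194 is squarefree and > 1, it is not a perfect square, so x^2 - 1194 is irreducible over Q and [Q(√1194) : Q] = 2. Hence [K : Q] = 2.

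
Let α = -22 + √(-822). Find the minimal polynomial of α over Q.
m_α(x) = x^2 + 44x + 1306

From α + 22 = √(-822), squaring gives (α + 22)^2 = -822, i.e. α^2 + 44α + 484 = -822, so α^2 + 44α + 1306 = 0. The discriminant of x^2 + 44x + 1306 is (44)^2 - 4·(1306) = 1936 - 5224 = -3288, and 4·(-822) is not a perfect square in Q since -822 is squarefree and ≠ 1. Hence x^2 + 44x + 1306 is irreducible over Q and is the minimal polynomial of α.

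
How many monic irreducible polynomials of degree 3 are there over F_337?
There are 12757472 monic irreducible polynomials of degree 3 over F_337

Each element of F_{337^3} that lies in no proper subfield is a root of exactly one monic irreducible of degree 3 over F_337, and each such polynomial has 3 distinct roots in F_{337^3}. By Möbius inversion the count is N_337(3) = (1/3) Σ_{d|3} μ(3/d) · 337^d = (1/3)(μ(3)·337^1 + μ(1)·337^3) = 38272416/3 = 12757472.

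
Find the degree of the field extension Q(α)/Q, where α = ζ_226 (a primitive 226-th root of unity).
[Q(α):Q] = 112

The minimal polynomial of ζ_226 over Q is the 226-th cyclotomic polynomial Φ_226(x), which is irreducible over Q and has degree φ(226) = 112. Hence [Q(α):Q] = φ(226) = 112.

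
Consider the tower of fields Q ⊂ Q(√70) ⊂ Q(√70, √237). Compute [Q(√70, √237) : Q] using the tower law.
[Q(√70, √237) : Q] = 4

[Q(√70):Q] = 2 (min poly x^2 - 70, irreducible since 70 is squarefree > 1). For the top step, suppose √237 ∈ Q(√70), say √237 = c + d√70 with c, d ∈ Q. Squaring: 237 = c^2 + 70d^2 + 2cd√70. Since √70 ∉ Q this forces 2cd = 0. If d = 0 then √237 = c ∈ Q, contradicting 237 squarefree > 1. If c = 0 then 237 = 70d^2, so 70·237 = (70d)^2 is a perfect square in Q — but 70·237 = 16590 is not a perfect square (since 70 and 237 are distinct squarefree integers). Contradiction. Hence √237 ∉ Q(√70), so x^2 - 237 stays irreducible over Q(√70) and [Q(√70, √237) : Q(√70)] = 2. By the tower law, [Q(√70, √237) : Q] = 2 · 2 = 4.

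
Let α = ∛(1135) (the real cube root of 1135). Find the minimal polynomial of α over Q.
m_α(x) = x^3 - 1135

α satisfies α^3 = 1135, so x^3 - 1135 annihilates α. By the rational root test, a rational root p/q (in lowest terms) of x^3 - 1135 would satisfy p^3 = 1135 q^3, forcing q = 1 and p^3 = 1135; but 1135 is not a perfect cube, contradiction. A monic cubic over Q with no rational root is irreducible (any nontrivial factorization would include a linear factor). Hence x^3 - 1135 is the minimal polynomial of α, and in particular [Q(α):Q] = 3.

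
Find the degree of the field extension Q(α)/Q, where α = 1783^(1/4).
[Q(α):Q] = 4

α is a root of x^4 - 1783. By Eisenstein's criterion at the prime p = 1783 (which divides the constant term 1783 but p^2 = 3179089 does not, since 1783 is squarefree), x^4 - 1783 is irreducible over Q. Hence [Q(α):Q] = 4.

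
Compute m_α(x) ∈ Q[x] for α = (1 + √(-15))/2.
m_α(x) = x^2 - x + 4

From 2α - 1 = √(-15), squaring gives (2α - 1)^2 = -15, i.e. 4α^2 - 4α + 1 = -15, so α^2 - α + (1 + 15)/4 = 0. Since -15 ≡ 1 (mod 4), (1 + 15)/4 = 4 ∈ Z. The polynomial x^2 - x + 4 has discriminant 1 - 4·(4) = -15, which is not a perfect square in Q (d = -15 is squarefree and ≠ 1), so x^2 - x + 4 is irreducible over Q. It is the minimal polynomial of α.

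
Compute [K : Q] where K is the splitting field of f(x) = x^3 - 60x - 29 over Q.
[K : Q] = 6

By the rational root test, any rational root of the monic integer polynomial f(x) = x^3 - 60x - 29 must be an integer dividing the constant term -29, i.e. one of ±{1, 29}. Evaluating: f(1) = -88, f(-1) = 30, f(29) = 22620, f(-29) = -22678; none is 0, so f has no rational root and is therefore irreducible over Q (a cubic with no linear factor over a field is irreducible). For an irreducible cubic, the Galois group is A_3 or S_3 according as the discriminant disc(f) = -4a^3 - 27b^2 = -4·(-60)^3 - 27·(-29)^2 = 841293 is or is not a square in Q. Here disc(f) = 841293 is not a perfect square in Q, so the Galois group of f over Q is not contained in A_3 and must be all of S_3. The splitting field has degree |S_3| = 6 over Q, so [K : Q] = 6.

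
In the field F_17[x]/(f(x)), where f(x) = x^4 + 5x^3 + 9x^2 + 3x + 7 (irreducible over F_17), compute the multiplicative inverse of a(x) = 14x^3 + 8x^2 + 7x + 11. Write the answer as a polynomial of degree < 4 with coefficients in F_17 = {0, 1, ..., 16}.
a(x)^(-1) ≡ x^3 + 10x^2 + 9x + 2 (mod f(x))

Since f is irreducible over F_17, F_17[x]/(f) is a field and a(x) ≠ 0 has an inverse. Apply the extended Euclidean algorithm to f(x) and a(x) in F_17[x]: f(x) = (11x + 5)·a(x) + (11x^2 + 3);  a(x) = (9x + 10)·(11x^2 + 3) + (14x + 15);  (11x^2 + 3) = (2x + 10)·(14x + 15) + (6). The last nonzero remainder is the constant 6 = gcd(f, a) in F_17. Back-substituting through the division chain expresses 6 = s(x)·a(x) + t(x)·f(x) with s(x) ≡ 6x^3 + 9x^2 + 3x + 12 (mod f), so (6x^3 + 9x^2 + 3x + 12)·a(x) ≡ 6 (mod f). Multiplying by 6^(-1) ≡ 3 in F_17 gives a(x)^(-1) ≡ 3·(6x^3 + 9x^2 + 3x + 12) ≡ x^3 + 10x^2 + 9x + 2 (mod f). Check: (14x^3 + 8x^2 + 7x + 11)·(x^3 + 10x^2 + 9x + 2) = 14x^6 + 12x^5 + 9x^4 + 11x^3 + 2x^2 + 11x + 5 ≡ 1 (mod x^4 + 5x^3 + 9x^2 + 3x + 7).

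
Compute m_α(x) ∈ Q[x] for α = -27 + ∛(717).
m_α(x) = x^3 + 81x^2 + 2187x + 18966

Set β = α + 27 = ∛(717), so β^3 = 717. Then (α + 27)^3 - 717 = 0, i.e. α is a root of g(x) = (x + 27)^3 - 717 = x^3 + 81x^2 + 2187x + 18966. Since g(x) = h(x + 27) where h(x) = x^3 - 717, and h is irreducible over Q (because 717 is not a perfect cube, so h has no rational root, and a monic cubic with no rational root is irreducible), g is also irreducible (irreducibility is preserved under the substitution x → x + 27). Hence m_α(x) = x^3 + 81x^2 + 2187x + 18966.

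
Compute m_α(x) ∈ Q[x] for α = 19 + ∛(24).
m_α(x) = x^3 - 57x^2 + 1083x - 6883

Set β = α - 19 = ∛(24), so β^3 = 24. Then (α - 19)^3 - 24 = 0, i.e. α is a root of g(x) = (x - 19)^3 - 24 = x^3 - 57x^2 + 1083x - 6883. Since g(x) = h(x - 19) where h(x) = x^3 - 24, and h is irreducible over Q (because 24 is not a perfect cube, so h has no rational root, and a monic cubic with no rational root is irreducible), g is also irreducible (irreducibility is preserved under the substitution x → x - 19). Hence m_α(x) = x^3 - 57x^2 + 1083x - 6883.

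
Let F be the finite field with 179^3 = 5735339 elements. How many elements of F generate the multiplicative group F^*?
There are φ(5735338) = 2429856 primitive elements

F_q^* is cyclic of order q - 1 = 5735338. A cyclic group of order m has exactly φ(m) generators. Here m = 5735338 = 2 · 7 · 89 · 4603, so the number of primitive elements is φ(5735338) = 2429856.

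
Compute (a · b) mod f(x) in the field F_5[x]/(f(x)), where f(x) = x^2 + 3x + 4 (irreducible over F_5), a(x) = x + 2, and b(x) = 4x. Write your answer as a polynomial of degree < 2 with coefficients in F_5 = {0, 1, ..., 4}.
a · b ≡ x + 4 (mod f(x))

Multiply in F_5[x]: a(x)·b(x) = (x + 2)·(4x) = 4x^2 + 3x. This has degree ≥ 2, so divide by f(x) over F_5: 4x^2 + 3x = (4)·(x^2 + 3x + 4) + (x + 4). Hence a·b ≡ x + 4 (mod f). (F_5[x]/(f) is a field with 5^2 = 25 elements since f is irreducible of degree 2.)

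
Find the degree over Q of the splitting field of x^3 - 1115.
[K : Q] = 6

The roots of x^3 - 1115 are ∛1115, ω∛1115, ω^2∛1115 where ω = e^(2πi/3) is a primitive cube root of unity, so K = Q(∛1115, ω). Now [Q(∛1115):Q] = 3 (since 1115 is not a perfect cube, x^3 - 1115 is irreducible) and [Q(ω):Q] = 2. Both 2 and 3 divide [K:Q], and [K:Q] ≤ 3·2 = 6, so [K:Q] = 6. (Equivalently: Q(∛1115) ⊂ R but ω ∉ R, so [K : Q(∛1115)] = 2.)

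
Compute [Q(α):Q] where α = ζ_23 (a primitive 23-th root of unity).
[Q(α):Q] = 22

The minimal polynomial of ζ_23 over Q is the 23-th cyclotomic polynomial Φ_23(x), which is irreducible over Q and has degree φ(23) = 22. Hence [Q(α):Q] = φ(23) = 22.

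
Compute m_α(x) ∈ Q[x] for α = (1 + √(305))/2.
m_α(x) = x^2 - x - 76

From 2α - 1 = √(305), squaring gives (2α - 1)^2 = 305, i.e. 4α^2 - 4α + 1 = 305, so α^2 - α + (1 - 305)/4 = 0. Since 305 ≡ 1 (mod 4), (1 - 305)/4 = -76 ∈ Z. The polynomial x^2 - x - 76 has discriminant 1 - 4·(-76) = 305, which is not a perfect square in Q (d = 305 is squarefree and ≠ 1), so x^2 - x - 76 is irreducible over Q. It is the minimal polynomial of α.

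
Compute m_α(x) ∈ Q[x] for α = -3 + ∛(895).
m_α(x) = x^3 + 9x^2 + 27x - 868

Set β = α + 3 = ∛(895), so β^3 = 895. Then (α + 3)^3 - 895 = 0, i.e. α is a root of g(x) = (x + 3)^3 - 895 = x^3 + 9x^2 + 27x - 868. Since g(x) = h(x + 3) where h(x) = x^3 - 895, and h is irreducible over Q (because 895 is not a perfect cube, so h has no rational root, and a monic cubic with no rational root is irreducible), g is also irreducible (irreducibility is preserved under the substitution x → x + 3). Hence m_α(x) = x^3 + 9x^2 + 27x - 868.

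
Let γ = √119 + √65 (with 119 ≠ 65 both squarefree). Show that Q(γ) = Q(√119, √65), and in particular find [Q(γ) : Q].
[Q(γ) : Q] = 4 (equivalently, Q(γ) = Q(√119, √65))

Obviously Q(γ) ⊆ Q(√119, √65), and [Q(√119, √65):Q] = 4 (since 119, 65 are distinct squarefree integers > 1 with 7735 not a perfect square). To show equality we compute the minimal polynomial of γ. From γ = √119 + √65: γ^2 = 119 + 2√(7735) + 65 = 184 + 2√(7735), so γ^2 - 184 = 2√(7735); squaring, (γ^2 - 184)^2 = 4·7735, i.e. γ^4 - 368γ^2 + 33856 - 30940 = 0, i.e. γ^4 - 368γ^2 + 2916 = 0. So γ is a root of x^4 - 368x^2 + 2916. This polynomial is irreducible over Q: it has no rational root (each ±√119 ± √65 is irrational), and any factorization into two quadratics over Q would force √(7735) ∈ Q (pairing opposite roots) or √119, √65 ∈ Q (other pairings), all impossible. Hence [Q(γ):Q] = 4 = [Q(√119, √65):Q], so Q(γ) = Q(√119, √65).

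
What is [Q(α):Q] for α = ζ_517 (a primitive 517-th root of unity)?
[Q(α):Q] = 460

The minimal polynomial of ζ_517 over Q is the 517-th cyclotomic polynomial Φ_517(x), which is irreducible over Q and has degree φ(517) = 460. Hence [Q(α):Q] = φ(517) = 460.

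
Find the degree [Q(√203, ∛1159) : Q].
[Q(√203, ∛1159) : Q] = 6

Let L = Q(√203, ∛1159). Since Q(√203) ⊂ L and [Q(√203):Q] = 2, the tower law gives 2 | [L:Q]. Likewise Q(∛1159) ⊂ L with [Q(∛1159):Q] = 3 (because 1159 is not a perfect cube), so 3 | [L:Q]. As gcd(2,3) = 1, [L:Q] is divisible by 6. Conversely L is generated over Q by √203 and ∛1159, so [L:Q] ≤ 2·3 = 6. Therefore [Q(√203, ∛1159) : Q] = 6.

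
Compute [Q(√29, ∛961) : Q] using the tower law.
[Q(√29, ∛961) : Q] = 6

Let L = Q(√29, ∛961). Since Q(√29) ⊂ L and [Q(√29):Q] = 2, the tower law gives 2 | [L:Q]. Likewise Q(∛961) ⊂ L with [Q(∛961):Q] = 3 (because 961 is not a perfect cube), so 3 | [L:Q]. As gcd(2,3) = 1, [L:Q] is divisible by 6. Conversely L is generated over Q by √29 and ∛961, so [L:Q] ≤ 2·3 = 6. Therefore [Q(√29, ∛961) : Q] = 6.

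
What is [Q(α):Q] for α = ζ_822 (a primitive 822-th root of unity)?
[Q(α):Q] = 272

The minimal polynomial of ζ_822 over Q is the 822-th cyclotomic polynomial Φ_822(x), which is irreducible over Q and has degree φ(822) = 272. Hence [Q(α):Q] = φ(822) = 272.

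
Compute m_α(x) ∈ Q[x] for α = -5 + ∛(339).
m_α(x) = x^3 + 15x^2 + 75x - 214

Set β = α + 5 = ∛(339), so β^3 = 339. Then (α + 5)^3 - 339 = 0, i.e. α is a root of g(x) = (x + 5)^3 - 339 = x^3 + 15x^2 + 75x - 214. Since g(x) = h(x + 5) where h(x) = x^3 - 339, and h is irreducible over Q (because 339 is not a perfect cube, so h has no rational root, and a monic cubic with no rational root is irreducible), g is also irreducible (irreducibility is preserved under the substitution x → x + 5). Hence m_α(x) = x^3 + 15x^2 + 75x - 214.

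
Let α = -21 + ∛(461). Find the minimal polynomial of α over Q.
m_α(x) = x^3 + 63x^2 + 1323x + 8800

Set β = α + 21 = ∛(461), so β^3 = 461. Then (α + 21)^3 - 461 = 0, i.e. α is a root of g(x) = (x + 21)^3 - 461 = x^3 + 63x^2 + 1323x + 8800. Since g(x) = h(x + 21) where h(x) = x^3 - 461, and h is irreducible over Q (because 461 is not a perfect cube, so h has no rational root, and a monic cubic with no rational root is irreducible), g is also irreducible (irreducibility is preserved under the substitution x → x + 21). Hence m_α(x) = x^3 + 63x^2 + 1323x + 8800.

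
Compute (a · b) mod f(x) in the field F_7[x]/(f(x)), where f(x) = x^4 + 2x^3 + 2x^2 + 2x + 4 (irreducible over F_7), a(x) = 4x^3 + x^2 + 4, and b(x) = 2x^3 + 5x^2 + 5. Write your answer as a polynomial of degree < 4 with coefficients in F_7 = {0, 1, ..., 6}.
a · b ≡ 4x^3 + 6x^2 + x (mod f(x))

Multiply in F_7[x]: a(x)·b(x) = (4x^3 + x^2 + 4)·(2x^3 + 5x^2 + 5) = x^6 + x^5 + 5x^4 + 4x^2 + 6. This has degree ≥ 4, so divide by f(x) over F_7: x^6 + x^5 + 5x^4 + 4x^2 + 6 = (x^2 + 6x + 5)·(x^4 + 2x^3 + 2x^2 + 2x + 4) + (4x^3 + 6x^2 + x). Hence a·b ≡ 4x^3 + 6x^2 + x (mod f). (F_7[x]/(f) is a field with 7^4 = 2401 elements since f is irreducible of degree 4.)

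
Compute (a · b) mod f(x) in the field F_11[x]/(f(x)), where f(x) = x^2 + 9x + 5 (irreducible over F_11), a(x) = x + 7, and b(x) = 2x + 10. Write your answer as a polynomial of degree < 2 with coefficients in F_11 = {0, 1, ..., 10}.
a · b ≡ 6x + 5 (mod f(x))

Multiply in F_11[x]: a(x)·b(x) = (x + 7)·(2x + 10) = 2x^2 + 2x + 4. This has degree ≥ 2, so divide by f(x) over F_11: 2x^2 + 2x + 4 = (2)·(x^2 + 9x + 5) + (6x + 5). Hence a·b ≡ 6x + 5 (mod f). (F_11[x]/(f) is a field with 11^2 = 121 elements since f is irreducible of degree 2.)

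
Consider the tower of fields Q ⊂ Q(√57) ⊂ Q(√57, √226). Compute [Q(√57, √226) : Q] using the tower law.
[Q(√57, √226) : Q] = 4

[Q(√57):Q] = 2 (min poly x^2 - 57, irreducible since 57 is squarefree > 1). For the top step, suppose √226 ∈ Q(√57), say √226 = c + d√57 with c, d ∈ Q. Squaring: 226 = c^2 + 57d^2 + 2cd√57. Since √57 ∉ Q this forces 2cd = 0. If d = 0 then √226 = c ∈ Q, contradicting 226 squarefree > 1. If c = 0 then 226 = 57d^2, so 57·226 = (57d)^2 is a perfect square in Q — but 57·226 = 12882 is not a perfect square (since 57 and 226 are distinct squarefree integers). Contradiction. Hence √226 ∉ Q(√57), so x^2 - 226 stays irreducible over Q(√57) and [Q(√57, √226) : Q(√57)] = 2. By the tower law, [Q(√57, √226) : Q] = 2 · 2 = 4.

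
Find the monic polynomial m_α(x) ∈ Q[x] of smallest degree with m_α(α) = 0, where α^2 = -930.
m_α(x) = x^2 + 930

α satisfies α^2 + 930 = 0, so x^2 + 930 annihilates α. Since d = -930 is squarefree and ≠ 1, it is not a perfect square in Q, so x^2 + 930 has no rational root and is therefore irreducible over Q (a degree-2 polynomial over a field is irreducible iff it has no root). Hence m_α(x) = x^2 + 930.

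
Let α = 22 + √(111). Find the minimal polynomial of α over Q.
m_α(x) = x^2 - 44x + 373

From α - 22 = √(111), squaring gives (α - 22)^2 = 111, i.e. α^2 - 44α + 484 = 111, so α^2 - 44α + 373 = 0. The discriminant of x^2 - 44x + 373 is (-44)^2 - 4·(373) = 1936 - 1492 = 444, and 4·(111) is not a perfect square in Q since 111 is squarefree and ≠ 1. Hence x^2 - 44x + 373 is irreducible over Q and is the minimal polynomial of α.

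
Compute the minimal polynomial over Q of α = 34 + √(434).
m_α(x) = x^2 - 68x + 722

From α - 34 = √(434), squaring gives (α - 34)^2 = 434, i.e. α^2 - 68α + 1156 = 434, so α^2 - 68α + 722 = 0. The discriminant of x^2 - 68x + 722 is (-68)^2 - 4·(722) = 4624 - 2888 = 1736, and 4·(434) is not a perfect square in Q since 434 is squarefree and ≠ 1. Hence x^2 - 68x + 722 is irreducible over Q and is the minimal polynomial of α.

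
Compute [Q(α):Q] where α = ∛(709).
[Q(α):Q] = 3

The minimal polynomial of α is x^3 - 709, irreducible over Q since 709 is not a perfect cube (so x^3 - 709 has no rational root). Hence [Q(α):Q] = deg(m_α) = 3.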